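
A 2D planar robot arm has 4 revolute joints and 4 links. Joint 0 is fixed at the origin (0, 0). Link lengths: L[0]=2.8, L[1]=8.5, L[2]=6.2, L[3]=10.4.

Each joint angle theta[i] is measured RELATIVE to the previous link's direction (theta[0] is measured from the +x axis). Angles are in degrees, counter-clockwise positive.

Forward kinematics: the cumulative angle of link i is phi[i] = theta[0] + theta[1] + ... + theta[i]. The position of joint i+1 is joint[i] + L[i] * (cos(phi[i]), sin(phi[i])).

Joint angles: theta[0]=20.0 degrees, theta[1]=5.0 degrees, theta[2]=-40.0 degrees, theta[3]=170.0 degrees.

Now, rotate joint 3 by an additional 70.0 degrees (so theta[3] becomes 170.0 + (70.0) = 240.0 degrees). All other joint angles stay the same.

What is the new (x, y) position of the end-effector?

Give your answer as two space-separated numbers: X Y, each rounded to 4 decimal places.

Answer: 8.9696 -4.4087

Derivation:
joint[0] = (0.0000, 0.0000)  (base)
link 0: phi[0] = 20 = 20 deg
  cos(20 deg) = 0.9397, sin(20 deg) = 0.3420
  joint[1] = (0.0000, 0.0000) + 2.8 * (0.9397, 0.3420) = (0.0000 + 2.6311, 0.0000 + 0.9577) = (2.6311, 0.9577)
link 1: phi[1] = 20 + 5 = 25 deg
  cos(25 deg) = 0.9063, sin(25 deg) = 0.4226
  joint[2] = (2.6311, 0.9577) + 8.5 * (0.9063, 0.4226) = (2.6311 + 7.7036, 0.9577 + 3.5923) = (10.3348, 4.5499)
link 2: phi[2] = 20 + 5 + -40 = -15 deg
  cos(-15 deg) = 0.9659, sin(-15 deg) = -0.2588
  joint[3] = (10.3348, 4.5499) + 6.2 * (0.9659, -0.2588) = (10.3348 + 5.9887, 4.5499 + -1.6047) = (16.3235, 2.9452)
link 3: phi[3] = 20 + 5 + -40 + 240 = 225 deg
  cos(225 deg) = -0.7071, sin(225 deg) = -0.7071
  joint[4] = (16.3235, 2.9452) + 10.4 * (-0.7071, -0.7071) = (16.3235 + -7.3539, 2.9452 + -7.3539) = (8.9696, -4.4087)
End effector: (8.9696, -4.4087)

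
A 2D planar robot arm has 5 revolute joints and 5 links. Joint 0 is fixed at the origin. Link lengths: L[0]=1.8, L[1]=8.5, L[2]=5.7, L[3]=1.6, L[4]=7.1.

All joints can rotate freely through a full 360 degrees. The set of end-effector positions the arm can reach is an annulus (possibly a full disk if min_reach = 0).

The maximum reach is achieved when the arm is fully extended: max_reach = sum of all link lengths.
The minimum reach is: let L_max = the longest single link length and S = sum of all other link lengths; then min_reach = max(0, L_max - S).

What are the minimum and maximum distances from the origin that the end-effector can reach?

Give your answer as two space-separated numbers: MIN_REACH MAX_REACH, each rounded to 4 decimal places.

Link lengths: [1.8, 8.5, 5.7, 1.6, 7.1]
max_reach = 1.8 + 8.5 + 5.7 + 1.6 + 7.1 = 24.7
L_max = max([1.8, 8.5, 5.7, 1.6, 7.1]) = 8.5
S (sum of others) = 24.7 - 8.5 = 16.2
min_reach = max(0, 8.5 - 16.2) = max(0, -7.7) = 0

Answer: 0.0000 24.7000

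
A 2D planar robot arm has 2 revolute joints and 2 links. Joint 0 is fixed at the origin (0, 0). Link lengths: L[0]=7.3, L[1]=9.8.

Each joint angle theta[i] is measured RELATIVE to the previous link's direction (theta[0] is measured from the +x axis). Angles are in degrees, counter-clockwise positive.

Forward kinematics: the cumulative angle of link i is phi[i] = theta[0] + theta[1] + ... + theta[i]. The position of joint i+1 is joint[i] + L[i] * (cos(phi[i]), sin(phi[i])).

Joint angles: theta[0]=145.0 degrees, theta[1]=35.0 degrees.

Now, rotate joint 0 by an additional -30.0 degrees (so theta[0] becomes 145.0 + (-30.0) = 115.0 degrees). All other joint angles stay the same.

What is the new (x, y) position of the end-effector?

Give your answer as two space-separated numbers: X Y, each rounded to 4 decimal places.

Answer: -11.5722 11.5160

Derivation:
joint[0] = (0.0000, 0.0000)  (base)
link 0: phi[0] = 115 = 115 deg
  cos(115 deg) = -0.4226, sin(115 deg) = 0.9063
  joint[1] = (0.0000, 0.0000) + 7.3 * (-0.4226, 0.9063) = (0.0000 + -3.0851, 0.0000 + 6.6160) = (-3.0851, 6.6160)
link 1: phi[1] = 115 + 35 = 150 deg
  cos(150 deg) = -0.8660, sin(150 deg) = 0.5000
  joint[2] = (-3.0851, 6.6160) + 9.8 * (-0.8660, 0.5000) = (-3.0851 + -8.4870, 6.6160 + 4.9000) = (-11.5722, 11.5160)
End effector: (-11.5722, 11.5160)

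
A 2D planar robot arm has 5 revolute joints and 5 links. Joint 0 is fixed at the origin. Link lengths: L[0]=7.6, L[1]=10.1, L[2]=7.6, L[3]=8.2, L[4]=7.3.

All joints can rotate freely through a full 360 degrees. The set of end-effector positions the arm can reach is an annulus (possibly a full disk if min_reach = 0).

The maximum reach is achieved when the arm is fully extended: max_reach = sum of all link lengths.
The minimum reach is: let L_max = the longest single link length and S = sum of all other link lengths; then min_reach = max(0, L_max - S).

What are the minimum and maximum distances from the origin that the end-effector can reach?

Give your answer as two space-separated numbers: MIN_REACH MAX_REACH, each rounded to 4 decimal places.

Link lengths: [7.6, 10.1, 7.6, 8.2, 7.3]
max_reach = 7.6 + 10.1 + 7.6 + 8.2 + 7.3 = 40.8
L_max = max([7.6, 10.1, 7.6, 8.2, 7.3]) = 10.1
S (sum of others) = 40.8 - 10.1 = 30.7
min_reach = max(0, 10.1 - 30.7) = max(0, -20.6) = 0

Answer: 0.0000 40.8000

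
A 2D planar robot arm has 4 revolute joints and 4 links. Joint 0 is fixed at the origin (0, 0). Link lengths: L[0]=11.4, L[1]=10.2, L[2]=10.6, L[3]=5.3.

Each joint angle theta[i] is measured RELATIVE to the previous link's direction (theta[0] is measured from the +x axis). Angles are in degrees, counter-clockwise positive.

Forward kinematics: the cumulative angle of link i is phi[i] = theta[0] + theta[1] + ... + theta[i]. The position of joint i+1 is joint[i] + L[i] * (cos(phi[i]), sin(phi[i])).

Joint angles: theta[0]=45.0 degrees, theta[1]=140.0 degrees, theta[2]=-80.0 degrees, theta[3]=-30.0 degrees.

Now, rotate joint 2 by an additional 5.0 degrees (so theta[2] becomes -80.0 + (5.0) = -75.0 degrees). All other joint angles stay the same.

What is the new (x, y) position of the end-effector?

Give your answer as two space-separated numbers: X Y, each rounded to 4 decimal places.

joint[0] = (0.0000, 0.0000)  (base)
link 0: phi[0] = 45 = 45 deg
  cos(45 deg) = 0.7071, sin(45 deg) = 0.7071
  joint[1] = (0.0000, 0.0000) + 11.4 * (0.7071, 0.7071) = (0.0000 + 8.0610, 0.0000 + 8.0610) = (8.0610, 8.0610)
link 1: phi[1] = 45 + 140 = 185 deg
  cos(185 deg) = -0.9962, sin(185 deg) = -0.0872
  joint[2] = (8.0610, 8.0610) + 10.2 * (-0.9962, -0.0872) = (8.0610 + -10.1612, 8.0610 + -0.8890) = (-2.1002, 7.1720)
link 2: phi[2] = 45 + 140 + -75 = 110 deg
  cos(110 deg) = -0.3420, sin(110 deg) = 0.9397
  joint[3] = (-2.1002, 7.1720) + 10.6 * (-0.3420, 0.9397) = (-2.1002 + -3.6254, 7.1720 + 9.9607) = (-5.7256, 17.1328)
link 3: phi[3] = 45 + 140 + -75 + -30 = 80 deg
  cos(80 deg) = 0.1736, sin(80 deg) = 0.9848
  joint[4] = (-5.7256, 17.1328) + 5.3 * (0.1736, 0.9848) = (-5.7256 + 0.9203, 17.1328 + 5.2195) = (-4.8052, 22.3523)
End effector: (-4.8052, 22.3523)

Answer: -4.8052 22.3523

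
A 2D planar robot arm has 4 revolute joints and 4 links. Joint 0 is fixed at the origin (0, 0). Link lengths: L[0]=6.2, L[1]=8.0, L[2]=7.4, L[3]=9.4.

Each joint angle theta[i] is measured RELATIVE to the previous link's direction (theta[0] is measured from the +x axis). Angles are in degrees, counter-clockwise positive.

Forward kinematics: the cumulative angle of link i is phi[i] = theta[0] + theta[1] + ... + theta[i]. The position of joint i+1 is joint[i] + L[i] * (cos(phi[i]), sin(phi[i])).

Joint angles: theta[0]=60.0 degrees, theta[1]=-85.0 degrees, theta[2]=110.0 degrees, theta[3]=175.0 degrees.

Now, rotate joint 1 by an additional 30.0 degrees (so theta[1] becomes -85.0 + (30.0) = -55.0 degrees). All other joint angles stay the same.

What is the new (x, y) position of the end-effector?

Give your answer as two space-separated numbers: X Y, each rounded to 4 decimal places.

Answer: 11.1572 3.9402

Derivation:
joint[0] = (0.0000, 0.0000)  (base)
link 0: phi[0] = 60 = 60 deg
  cos(60 deg) = 0.5000, sin(60 deg) = 0.8660
  joint[1] = (0.0000, 0.0000) + 6.2 * (0.5000, 0.8660) = (0.0000 + 3.1000, 0.0000 + 5.3694) = (3.1000, 5.3694)
link 1: phi[1] = 60 + -55 = 5 deg
  cos(5 deg) = 0.9962, sin(5 deg) = 0.0872
  joint[2] = (3.1000, 5.3694) + 8 * (0.9962, 0.0872) = (3.1000 + 7.9696, 5.3694 + 0.6972) = (11.0696, 6.0666)
link 2: phi[2] = 60 + -55 + 110 = 115 deg
  cos(115 deg) = -0.4226, sin(115 deg) = 0.9063
  joint[3] = (11.0696, 6.0666) + 7.4 * (-0.4226, 0.9063) = (11.0696 + -3.1274, 6.0666 + 6.7067) = (7.9422, 12.7733)
link 3: phi[3] = 60 + -55 + 110 + 175 = 290 deg
  cos(290 deg) = 0.3420, sin(290 deg) = -0.9397
  joint[4] = (7.9422, 12.7733) + 9.4 * (0.3420, -0.9397) = (7.9422 + 3.2150, 12.7733 + -8.8331) = (11.1572, 3.9402)
End effector: (11.1572, 3.9402)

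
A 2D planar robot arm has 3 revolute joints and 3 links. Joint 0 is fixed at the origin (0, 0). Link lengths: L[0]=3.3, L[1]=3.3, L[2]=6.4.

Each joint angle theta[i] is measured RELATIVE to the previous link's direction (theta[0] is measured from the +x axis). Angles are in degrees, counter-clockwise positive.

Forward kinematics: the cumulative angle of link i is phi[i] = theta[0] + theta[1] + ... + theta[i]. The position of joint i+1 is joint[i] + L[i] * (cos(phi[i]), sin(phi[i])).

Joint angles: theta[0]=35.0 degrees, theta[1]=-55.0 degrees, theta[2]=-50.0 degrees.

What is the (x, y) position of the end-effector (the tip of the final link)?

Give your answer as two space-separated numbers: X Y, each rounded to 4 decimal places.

joint[0] = (0.0000, 0.0000)  (base)
link 0: phi[0] = 35 = 35 deg
  cos(35 deg) = 0.8192, sin(35 deg) = 0.5736
  joint[1] = (0.0000, 0.0000) + 3.3 * (0.8192, 0.5736) = (0.0000 + 2.7032, 0.0000 + 1.8928) = (2.7032, 1.8928)
link 1: phi[1] = 35 + -55 = -20 deg
  cos(-20 deg) = 0.9397, sin(-20 deg) = -0.3420
  joint[2] = (2.7032, 1.8928) + 3.3 * (0.9397, -0.3420) = (2.7032 + 3.1010, 1.8928 + -1.1287) = (5.8042, 0.7641)
link 2: phi[2] = 35 + -55 + -50 = -70 deg
  cos(-70 deg) = 0.3420, sin(-70 deg) = -0.9397
  joint[3] = (5.8042, 0.7641) + 6.4 * (0.3420, -0.9397) = (5.8042 + 2.1889, 0.7641 + -6.0140) = (7.9931, -5.2499)
End effector: (7.9931, -5.2499)

Answer: 7.9931 -5.2499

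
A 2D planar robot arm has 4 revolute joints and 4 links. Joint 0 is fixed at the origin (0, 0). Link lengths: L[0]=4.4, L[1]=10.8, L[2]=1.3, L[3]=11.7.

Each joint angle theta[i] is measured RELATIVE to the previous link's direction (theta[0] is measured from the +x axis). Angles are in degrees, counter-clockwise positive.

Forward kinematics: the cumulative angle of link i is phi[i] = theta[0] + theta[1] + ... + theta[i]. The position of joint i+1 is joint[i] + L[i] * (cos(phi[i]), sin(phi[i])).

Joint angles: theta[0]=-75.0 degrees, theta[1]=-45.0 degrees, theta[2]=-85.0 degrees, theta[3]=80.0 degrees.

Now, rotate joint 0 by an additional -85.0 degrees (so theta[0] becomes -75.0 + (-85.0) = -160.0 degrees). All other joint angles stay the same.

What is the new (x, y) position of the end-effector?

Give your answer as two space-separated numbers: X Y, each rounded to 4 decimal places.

Answer: -23.6106 10.1310

Derivation:
joint[0] = (0.0000, 0.0000)  (base)
link 0: phi[0] = -160 = -160 deg
  cos(-160 deg) = -0.9397, sin(-160 deg) = -0.3420
  joint[1] = (0.0000, 0.0000) + 4.4 * (-0.9397, -0.3420) = (0.0000 + -4.1346, 0.0000 + -1.5049) = (-4.1346, -1.5049)
link 1: phi[1] = -160 + -45 = -205 deg
  cos(-205 deg) = -0.9063, sin(-205 deg) = 0.4226
  joint[2] = (-4.1346, -1.5049) + 10.8 * (-0.9063, 0.4226) = (-4.1346 + -9.7881, -1.5049 + 4.5643) = (-13.9228, 3.0594)
link 2: phi[2] = -160 + -45 + -85 = -290 deg
  cos(-290 deg) = 0.3420, sin(-290 deg) = 0.9397
  joint[3] = (-13.9228, 3.0594) + 1.3 * (0.3420, 0.9397) = (-13.9228 + 0.4446, 3.0594 + 1.2216) = (-13.4781, 4.2810)
link 3: phi[3] = -160 + -45 + -85 + 80 = -210 deg
  cos(-210 deg) = -0.8660, sin(-210 deg) = 0.5000
  joint[4] = (-13.4781, 4.2810) + 11.7 * (-0.8660, 0.5000) = (-13.4781 + -10.1325, 4.2810 + 5.8500) = (-23.6106, 10.1310)
End effector: (-23.6106, 10.1310)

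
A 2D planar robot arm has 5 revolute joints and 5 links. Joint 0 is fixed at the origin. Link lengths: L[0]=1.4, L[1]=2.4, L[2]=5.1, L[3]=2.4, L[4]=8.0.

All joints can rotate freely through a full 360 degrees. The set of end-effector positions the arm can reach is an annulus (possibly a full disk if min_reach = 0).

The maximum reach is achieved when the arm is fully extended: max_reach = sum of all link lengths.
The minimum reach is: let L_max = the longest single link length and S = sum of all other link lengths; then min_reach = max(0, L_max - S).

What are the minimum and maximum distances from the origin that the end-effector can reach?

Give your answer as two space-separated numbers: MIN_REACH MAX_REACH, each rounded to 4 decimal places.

Link lengths: [1.4, 2.4, 5.1, 2.4, 8.0]
max_reach = 1.4 + 2.4 + 5.1 + 2.4 + 8 = 19.3
L_max = max([1.4, 2.4, 5.1, 2.4, 8.0]) = 8
S (sum of others) = 19.3 - 8 = 11.3
min_reach = max(0, 8 - 11.3) = max(0, -3.3) = 0

Answer: 0.0000 19.3000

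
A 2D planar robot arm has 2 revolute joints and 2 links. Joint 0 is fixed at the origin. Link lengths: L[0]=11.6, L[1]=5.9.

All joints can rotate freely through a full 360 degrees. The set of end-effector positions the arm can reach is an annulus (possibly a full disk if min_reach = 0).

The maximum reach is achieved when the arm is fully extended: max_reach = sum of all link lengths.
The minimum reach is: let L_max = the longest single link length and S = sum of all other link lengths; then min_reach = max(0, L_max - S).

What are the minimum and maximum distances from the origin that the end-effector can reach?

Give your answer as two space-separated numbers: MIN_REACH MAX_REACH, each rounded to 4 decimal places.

Link lengths: [11.6, 5.9]
max_reach = 11.6 + 5.9 = 17.5
L_max = max([11.6, 5.9]) = 11.6
S (sum of others) = 17.5 - 11.6 = 5.9
min_reach = max(0, 11.6 - 5.9) = max(0, 5.7) = 5.7

Answer: 5.7000 17.5000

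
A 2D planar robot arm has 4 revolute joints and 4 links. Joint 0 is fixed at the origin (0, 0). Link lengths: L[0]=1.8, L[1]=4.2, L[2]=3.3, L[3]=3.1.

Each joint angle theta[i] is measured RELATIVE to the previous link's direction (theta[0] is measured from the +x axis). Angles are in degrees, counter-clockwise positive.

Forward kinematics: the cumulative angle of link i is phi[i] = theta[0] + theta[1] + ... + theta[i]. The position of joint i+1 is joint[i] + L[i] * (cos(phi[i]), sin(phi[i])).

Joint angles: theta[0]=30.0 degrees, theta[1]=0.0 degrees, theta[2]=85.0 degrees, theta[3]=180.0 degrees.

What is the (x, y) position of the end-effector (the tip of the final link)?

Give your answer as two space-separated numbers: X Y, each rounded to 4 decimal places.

Answer: 5.1116 3.1813

Derivation:
joint[0] = (0.0000, 0.0000)  (base)
link 0: phi[0] = 30 = 30 deg
  cos(30 deg) = 0.8660, sin(30 deg) = 0.5000
  joint[1] = (0.0000, 0.0000) + 1.8 * (0.8660, 0.5000) = (0.0000 + 1.5588, 0.0000 + 0.9000) = (1.5588, 0.9000)
link 1: phi[1] = 30 + 0 = 30 deg
  cos(30 deg) = 0.8660, sin(30 deg) = 0.5000
  joint[2] = (1.5588, 0.9000) + 4.2 * (0.8660, 0.5000) = (1.5588 + 3.6373, 0.9000 + 2.1000) = (5.1962, 3.0000)
link 2: phi[2] = 30 + 0 + 85 = 115 deg
  cos(115 deg) = -0.4226, sin(115 deg) = 0.9063
  joint[3] = (5.1962, 3.0000) + 3.3 * (-0.4226, 0.9063) = (5.1962 + -1.3946, 3.0000 + 2.9908) = (3.8015, 5.9908)
link 3: phi[3] = 30 + 0 + 85 + 180 = 295 deg
  cos(295 deg) = 0.4226, sin(295 deg) = -0.9063
  joint[4] = (3.8015, 5.9908) + 3.1 * (0.4226, -0.9063) = (3.8015 + 1.3101, 5.9908 + -2.8096) = (5.1116, 3.1813)
End effector: (5.1116, 3.1813)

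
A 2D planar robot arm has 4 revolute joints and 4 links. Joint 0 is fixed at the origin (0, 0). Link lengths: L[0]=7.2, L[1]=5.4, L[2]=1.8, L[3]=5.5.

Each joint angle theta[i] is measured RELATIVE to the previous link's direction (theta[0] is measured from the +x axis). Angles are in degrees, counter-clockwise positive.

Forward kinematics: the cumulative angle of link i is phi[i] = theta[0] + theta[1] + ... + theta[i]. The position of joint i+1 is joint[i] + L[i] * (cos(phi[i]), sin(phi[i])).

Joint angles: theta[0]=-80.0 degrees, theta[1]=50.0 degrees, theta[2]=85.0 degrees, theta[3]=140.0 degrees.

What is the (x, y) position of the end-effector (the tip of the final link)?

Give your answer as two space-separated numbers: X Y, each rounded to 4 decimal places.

Answer: 1.6466 -9.7396

Derivation:
joint[0] = (0.0000, 0.0000)  (base)
link 0: phi[0] = -80 = -80 deg
  cos(-80 deg) = 0.1736, sin(-80 deg) = -0.9848
  joint[1] = (0.0000, 0.0000) + 7.2 * (0.1736, -0.9848) = (0.0000 + 1.2503, 0.0000 + -7.0906) = (1.2503, -7.0906)
link 1: phi[1] = -80 + 50 = -30 deg
  cos(-30 deg) = 0.8660, sin(-30 deg) = -0.5000
  joint[2] = (1.2503, -7.0906) + 5.4 * (0.8660, -0.5000) = (1.2503 + 4.6765, -7.0906 + -2.7000) = (5.9268, -9.7906)
link 2: phi[2] = -80 + 50 + 85 = 55 deg
  cos(55 deg) = 0.5736, sin(55 deg) = 0.8192
  joint[3] = (5.9268, -9.7906) + 1.8 * (0.5736, 0.8192) = (5.9268 + 1.0324, -9.7906 + 1.4745) = (6.9592, -8.3161)
link 3: phi[3] = -80 + 50 + 85 + 140 = 195 deg
  cos(195 deg) = -0.9659, sin(195 deg) = -0.2588
  joint[4] = (6.9592, -8.3161) + 5.5 * (-0.9659, -0.2588) = (6.9592 + -5.3126, -8.3161 + -1.4235) = (1.6466, -9.7396)
End effector: (1.6466, -9.7396)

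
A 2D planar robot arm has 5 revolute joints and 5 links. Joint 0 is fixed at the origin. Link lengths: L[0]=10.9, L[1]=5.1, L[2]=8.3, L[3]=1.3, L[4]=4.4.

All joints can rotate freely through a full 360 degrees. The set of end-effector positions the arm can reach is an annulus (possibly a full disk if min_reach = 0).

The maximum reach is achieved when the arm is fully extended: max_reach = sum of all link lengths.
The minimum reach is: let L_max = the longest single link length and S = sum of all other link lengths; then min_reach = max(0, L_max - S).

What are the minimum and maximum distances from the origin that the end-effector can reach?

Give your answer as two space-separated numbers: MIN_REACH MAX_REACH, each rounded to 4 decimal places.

Link lengths: [10.9, 5.1, 8.3, 1.3, 4.4]
max_reach = 10.9 + 5.1 + 8.3 + 1.3 + 4.4 = 30
L_max = max([10.9, 5.1, 8.3, 1.3, 4.4]) = 10.9
S (sum of others) = 30 - 10.9 = 19.1
min_reach = max(0, 10.9 - 19.1) = max(0, -8.2) = 0

Answer: 0.0000 30.0000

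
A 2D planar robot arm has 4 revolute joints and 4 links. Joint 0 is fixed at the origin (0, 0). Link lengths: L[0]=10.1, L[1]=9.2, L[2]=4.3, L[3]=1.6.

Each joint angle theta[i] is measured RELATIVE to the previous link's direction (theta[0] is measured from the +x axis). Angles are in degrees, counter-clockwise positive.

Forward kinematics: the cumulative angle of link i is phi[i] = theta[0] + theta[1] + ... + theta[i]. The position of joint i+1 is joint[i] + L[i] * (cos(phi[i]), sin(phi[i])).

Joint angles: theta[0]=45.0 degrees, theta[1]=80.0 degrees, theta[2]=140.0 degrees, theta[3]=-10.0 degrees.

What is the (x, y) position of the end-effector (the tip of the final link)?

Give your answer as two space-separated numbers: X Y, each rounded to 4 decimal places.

joint[0] = (0.0000, 0.0000)  (base)
link 0: phi[0] = 45 = 45 deg
  cos(45 deg) = 0.7071, sin(45 deg) = 0.7071
  joint[1] = (0.0000, 0.0000) + 10.1 * (0.7071, 0.7071) = (0.0000 + 7.1418, 0.0000 + 7.1418) = (7.1418, 7.1418)
link 1: phi[1] = 45 + 80 = 125 deg
  cos(125 deg) = -0.5736, sin(125 deg) = 0.8192
  joint[2] = (7.1418, 7.1418) + 9.2 * (-0.5736, 0.8192) = (7.1418 + -5.2769, 7.1418 + 7.5362) = (1.8649, 14.6780)
link 2: phi[2] = 45 + 80 + 140 = 265 deg
  cos(265 deg) = -0.0872, sin(265 deg) = -0.9962
  joint[3] = (1.8649, 14.6780) + 4.3 * (-0.0872, -0.9962) = (1.8649 + -0.3748, 14.6780 + -4.2836) = (1.4901, 10.3943)
link 3: phi[3] = 45 + 80 + 140 + -10 = 255 deg
  cos(255 deg) = -0.2588, sin(255 deg) = -0.9659
  joint[4] = (1.4901, 10.3943) + 1.6 * (-0.2588, -0.9659) = (1.4901 + -0.4141, 10.3943 + -1.5455) = (1.0760, 8.8489)
End effector: (1.0760, 8.8489)

Answer: 1.0760 8.8489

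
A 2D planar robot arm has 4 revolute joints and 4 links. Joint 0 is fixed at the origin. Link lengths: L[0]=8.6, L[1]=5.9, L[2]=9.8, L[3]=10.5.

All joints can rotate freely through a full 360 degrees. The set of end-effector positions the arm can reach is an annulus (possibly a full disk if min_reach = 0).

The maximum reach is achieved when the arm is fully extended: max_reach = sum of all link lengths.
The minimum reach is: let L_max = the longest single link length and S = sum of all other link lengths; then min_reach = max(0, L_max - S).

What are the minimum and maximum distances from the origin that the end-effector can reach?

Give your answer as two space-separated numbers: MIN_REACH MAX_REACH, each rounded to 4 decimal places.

Answer: 0.0000 34.8000

Derivation:
Link lengths: [8.6, 5.9, 9.8, 10.5]
max_reach = 8.6 + 5.9 + 9.8 + 10.5 = 34.8
L_max = max([8.6, 5.9, 9.8, 10.5]) = 10.5
S (sum of others) = 34.8 - 10.5 = 24.3
min_reach = max(0, 10.5 - 24.3) = max(0, -13.8) = 0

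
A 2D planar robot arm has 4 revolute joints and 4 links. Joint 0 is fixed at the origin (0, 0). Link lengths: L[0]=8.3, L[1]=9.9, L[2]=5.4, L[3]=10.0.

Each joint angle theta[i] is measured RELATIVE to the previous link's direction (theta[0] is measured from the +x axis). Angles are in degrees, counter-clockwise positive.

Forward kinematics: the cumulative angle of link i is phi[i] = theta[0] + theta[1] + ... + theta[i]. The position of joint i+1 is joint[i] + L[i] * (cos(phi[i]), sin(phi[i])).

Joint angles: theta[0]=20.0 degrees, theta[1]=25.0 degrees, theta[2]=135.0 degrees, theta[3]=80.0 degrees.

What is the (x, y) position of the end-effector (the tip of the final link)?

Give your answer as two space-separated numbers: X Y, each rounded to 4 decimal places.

joint[0] = (0.0000, 0.0000)  (base)
link 0: phi[0] = 20 = 20 deg
  cos(20 deg) = 0.9397, sin(20 deg) = 0.3420
  joint[1] = (0.0000, 0.0000) + 8.3 * (0.9397, 0.3420) = (0.0000 + 7.7994, 0.0000 + 2.8388) = (7.7994, 2.8388)
link 1: phi[1] = 20 + 25 = 45 deg
  cos(45 deg) = 0.7071, sin(45 deg) = 0.7071
  joint[2] = (7.7994, 2.8388) + 9.9 * (0.7071, 0.7071) = (7.7994 + 7.0004, 2.8388 + 7.0004) = (14.7998, 9.8391)
link 2: phi[2] = 20 + 25 + 135 = 180 deg
  cos(180 deg) = -1.0000, sin(180 deg) = 0.0000
  joint[3] = (14.7998, 9.8391) + 5.4 * (-1.0000, 0.0000) = (14.7998 + -5.4000, 9.8391 + 0.0000) = (9.3998, 9.8391)
link 3: phi[3] = 20 + 25 + 135 + 80 = 260 deg
  cos(260 deg) = -0.1736, sin(260 deg) = -0.9848
  joint[4] = (9.3998, 9.8391) + 10 * (-0.1736, -0.9848) = (9.3998 + -1.7365, 9.8391 + -9.8481) = (7.6633, -0.0090)
End effector: (7.6633, -0.0090)

Answer: 7.6633 -0.0090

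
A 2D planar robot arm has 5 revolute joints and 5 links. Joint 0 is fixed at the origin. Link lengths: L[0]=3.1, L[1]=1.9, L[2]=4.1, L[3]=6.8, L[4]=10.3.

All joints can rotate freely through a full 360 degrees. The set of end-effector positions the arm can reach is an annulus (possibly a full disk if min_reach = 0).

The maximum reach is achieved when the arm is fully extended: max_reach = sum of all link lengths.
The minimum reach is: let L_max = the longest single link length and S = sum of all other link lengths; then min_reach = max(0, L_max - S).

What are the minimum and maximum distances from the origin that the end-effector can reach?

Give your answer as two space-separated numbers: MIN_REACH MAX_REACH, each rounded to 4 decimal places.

Answer: 0.0000 26.2000

Derivation:
Link lengths: [3.1, 1.9, 4.1, 6.8, 10.3]
max_reach = 3.1 + 1.9 + 4.1 + 6.8 + 10.3 = 26.2
L_max = max([3.1, 1.9, 4.1, 6.8, 10.3]) = 10.3
S (sum of others) = 26.2 - 10.3 = 15.9
min_reach = max(0, 10.3 - 15.9) = max(0, -5.6) = 0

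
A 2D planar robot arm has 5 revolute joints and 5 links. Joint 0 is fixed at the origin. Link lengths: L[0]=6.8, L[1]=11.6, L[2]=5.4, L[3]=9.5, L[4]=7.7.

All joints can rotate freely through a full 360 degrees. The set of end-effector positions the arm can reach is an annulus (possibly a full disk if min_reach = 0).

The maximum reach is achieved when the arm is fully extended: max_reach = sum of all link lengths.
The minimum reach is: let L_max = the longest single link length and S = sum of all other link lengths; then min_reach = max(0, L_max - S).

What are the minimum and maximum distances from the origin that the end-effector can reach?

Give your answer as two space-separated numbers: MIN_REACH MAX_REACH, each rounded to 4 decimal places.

Answer: 0.0000 41.0000

Derivation:
Link lengths: [6.8, 11.6, 5.4, 9.5, 7.7]
max_reach = 6.8 + 11.6 + 5.4 + 9.5 + 7.7 = 41
L_max = max([6.8, 11.6, 5.4, 9.5, 7.7]) = 11.6
S (sum of others) = 41 - 11.6 = 29.4
min_reach = max(0, 11.6 - 29.4) = max(0, -17.8) = 0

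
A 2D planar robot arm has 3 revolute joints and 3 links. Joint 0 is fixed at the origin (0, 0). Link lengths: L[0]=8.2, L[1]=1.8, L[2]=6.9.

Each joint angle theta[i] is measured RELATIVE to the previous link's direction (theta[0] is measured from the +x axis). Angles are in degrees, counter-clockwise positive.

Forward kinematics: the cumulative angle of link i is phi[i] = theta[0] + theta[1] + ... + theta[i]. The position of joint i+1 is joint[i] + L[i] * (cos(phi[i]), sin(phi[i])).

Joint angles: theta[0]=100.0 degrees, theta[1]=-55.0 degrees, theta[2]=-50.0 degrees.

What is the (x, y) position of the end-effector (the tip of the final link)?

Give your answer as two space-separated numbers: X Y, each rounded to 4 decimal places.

Answer: 6.7226 8.7468

Derivation:
joint[0] = (0.0000, 0.0000)  (base)
link 0: phi[0] = 100 = 100 deg
  cos(100 deg) = -0.1736, sin(100 deg) = 0.9848
  joint[1] = (0.0000, 0.0000) + 8.2 * (-0.1736, 0.9848) = (0.0000 + -1.4239, 0.0000 + 8.0754) = (-1.4239, 8.0754)
link 1: phi[1] = 100 + -55 = 45 deg
  cos(45 deg) = 0.7071, sin(45 deg) = 0.7071
  joint[2] = (-1.4239, 8.0754) + 1.8 * (0.7071, 0.7071) = (-1.4239 + 1.2728, 8.0754 + 1.2728) = (-0.1511, 9.3482)
link 2: phi[2] = 100 + -55 + -50 = -5 deg
  cos(-5 deg) = 0.9962, sin(-5 deg) = -0.0872
  joint[3] = (-0.1511, 9.3482) + 6.9 * (0.9962, -0.0872) = (-0.1511 + 6.8737, 9.3482 + -0.6014) = (6.7226, 8.7468)
End effector: (6.7226, 8.7468)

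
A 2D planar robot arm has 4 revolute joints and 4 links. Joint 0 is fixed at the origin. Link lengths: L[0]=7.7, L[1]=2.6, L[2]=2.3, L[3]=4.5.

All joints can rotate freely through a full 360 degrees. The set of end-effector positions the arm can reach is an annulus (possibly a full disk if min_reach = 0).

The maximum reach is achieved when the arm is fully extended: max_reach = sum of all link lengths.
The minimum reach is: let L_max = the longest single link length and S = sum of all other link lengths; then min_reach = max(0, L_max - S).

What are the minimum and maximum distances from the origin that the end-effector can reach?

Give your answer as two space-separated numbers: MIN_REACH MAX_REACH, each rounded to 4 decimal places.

Answer: 0.0000 17.1000

Derivation:
Link lengths: [7.7, 2.6, 2.3, 4.5]
max_reach = 7.7 + 2.6 + 2.3 + 4.5 = 17.1
L_max = max([7.7, 2.6, 2.3, 4.5]) = 7.7
S (sum of others) = 17.1 - 7.7 = 9.4
min_reach = max(0, 7.7 - 9.4) = max(0, -1.7) = 0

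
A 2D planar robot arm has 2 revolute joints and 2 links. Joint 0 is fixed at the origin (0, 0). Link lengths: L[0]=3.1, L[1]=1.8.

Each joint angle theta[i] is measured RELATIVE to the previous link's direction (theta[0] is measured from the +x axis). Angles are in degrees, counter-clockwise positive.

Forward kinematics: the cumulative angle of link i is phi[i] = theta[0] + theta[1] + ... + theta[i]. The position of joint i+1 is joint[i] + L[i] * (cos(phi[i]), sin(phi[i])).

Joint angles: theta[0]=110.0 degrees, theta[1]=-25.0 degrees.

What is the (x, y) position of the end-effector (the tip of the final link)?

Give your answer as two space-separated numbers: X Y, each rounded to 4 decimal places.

joint[0] = (0.0000, 0.0000)  (base)
link 0: phi[0] = 110 = 110 deg
  cos(110 deg) = -0.3420, sin(110 deg) = 0.9397
  joint[1] = (0.0000, 0.0000) + 3.1 * (-0.3420, 0.9397) = (0.0000 + -1.0603, 0.0000 + 2.9130) = (-1.0603, 2.9130)
link 1: phi[1] = 110 + -25 = 85 deg
  cos(85 deg) = 0.0872, sin(85 deg) = 0.9962
  joint[2] = (-1.0603, 2.9130) + 1.8 * (0.0872, 0.9962) = (-1.0603 + 0.1569, 2.9130 + 1.7932) = (-0.9034, 4.7062)
End effector: (-0.9034, 4.7062)

Answer: -0.9034 4.7062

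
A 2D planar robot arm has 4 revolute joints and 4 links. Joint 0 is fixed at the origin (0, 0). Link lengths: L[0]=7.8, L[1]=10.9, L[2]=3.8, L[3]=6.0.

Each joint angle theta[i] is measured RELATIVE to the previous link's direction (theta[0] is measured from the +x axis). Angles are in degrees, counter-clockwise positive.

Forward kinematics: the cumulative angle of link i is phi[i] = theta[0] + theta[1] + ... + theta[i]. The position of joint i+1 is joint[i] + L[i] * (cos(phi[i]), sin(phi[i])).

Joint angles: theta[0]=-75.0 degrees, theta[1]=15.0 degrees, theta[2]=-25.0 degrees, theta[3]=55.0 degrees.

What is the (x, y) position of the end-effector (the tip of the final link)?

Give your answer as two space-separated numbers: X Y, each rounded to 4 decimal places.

Answer: 12.9961 -23.7594

Derivation:
joint[0] = (0.0000, 0.0000)  (base)
link 0: phi[0] = -75 = -75 deg
  cos(-75 deg) = 0.2588, sin(-75 deg) = -0.9659
  joint[1] = (0.0000, 0.0000) + 7.8 * (0.2588, -0.9659) = (0.0000 + 2.0188, 0.0000 + -7.5342) = (2.0188, -7.5342)
link 1: phi[1] = -75 + 15 = -60 deg
  cos(-60 deg) = 0.5000, sin(-60 deg) = -0.8660
  joint[2] = (2.0188, -7.5342) + 10.9 * (0.5000, -0.8660) = (2.0188 + 5.4500, -7.5342 + -9.4397) = (7.4688, -16.9739)
link 2: phi[2] = -75 + 15 + -25 = -85 deg
  cos(-85 deg) = 0.0872, sin(-85 deg) = -0.9962
  joint[3] = (7.4688, -16.9739) + 3.8 * (0.0872, -0.9962) = (7.4688 + 0.3312, -16.9739 + -3.7855) = (7.8000, -20.7594)
link 3: phi[3] = -75 + 15 + -25 + 55 = -30 deg
  cos(-30 deg) = 0.8660, sin(-30 deg) = -0.5000
  joint[4] = (7.8000, -20.7594) + 6 * (0.8660, -0.5000) = (7.8000 + 5.1962, -20.7594 + -3.0000) = (12.9961, -23.7594)
End effector: (12.9961, -23.7594)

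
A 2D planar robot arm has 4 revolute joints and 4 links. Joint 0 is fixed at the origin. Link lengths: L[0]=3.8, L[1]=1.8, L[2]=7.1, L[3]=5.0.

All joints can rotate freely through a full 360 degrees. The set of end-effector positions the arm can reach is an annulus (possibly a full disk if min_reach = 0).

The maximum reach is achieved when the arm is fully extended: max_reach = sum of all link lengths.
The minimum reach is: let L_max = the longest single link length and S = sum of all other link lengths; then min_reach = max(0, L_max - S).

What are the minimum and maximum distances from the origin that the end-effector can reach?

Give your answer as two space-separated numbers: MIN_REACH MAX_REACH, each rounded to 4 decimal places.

Link lengths: [3.8, 1.8, 7.1, 5.0]
max_reach = 3.8 + 1.8 + 7.1 + 5 = 17.7
L_max = max([3.8, 1.8, 7.1, 5.0]) = 7.1
S (sum of others) = 17.7 - 7.1 = 10.6
min_reach = max(0, 7.1 - 10.6) = max(0, -3.5) = 0

Answer: 0.0000 17.7000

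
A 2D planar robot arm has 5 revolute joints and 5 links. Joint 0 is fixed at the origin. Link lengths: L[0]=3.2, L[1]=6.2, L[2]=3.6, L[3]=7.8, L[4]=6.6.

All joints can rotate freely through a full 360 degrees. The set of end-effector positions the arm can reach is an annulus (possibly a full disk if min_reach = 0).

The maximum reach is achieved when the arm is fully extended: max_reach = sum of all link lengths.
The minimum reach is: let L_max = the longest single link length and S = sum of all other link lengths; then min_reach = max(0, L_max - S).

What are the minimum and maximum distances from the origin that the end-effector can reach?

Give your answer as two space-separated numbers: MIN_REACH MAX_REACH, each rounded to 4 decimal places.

Answer: 0.0000 27.4000

Derivation:
Link lengths: [3.2, 6.2, 3.6, 7.8, 6.6]
max_reach = 3.2 + 6.2 + 3.6 + 7.8 + 6.6 = 27.4
L_max = max([3.2, 6.2, 3.6, 7.8, 6.6]) = 7.8
S (sum of others) = 27.4 - 7.8 = 19.6
min_reach = max(0, 7.8 - 19.6) = max(0, -11.8) = 0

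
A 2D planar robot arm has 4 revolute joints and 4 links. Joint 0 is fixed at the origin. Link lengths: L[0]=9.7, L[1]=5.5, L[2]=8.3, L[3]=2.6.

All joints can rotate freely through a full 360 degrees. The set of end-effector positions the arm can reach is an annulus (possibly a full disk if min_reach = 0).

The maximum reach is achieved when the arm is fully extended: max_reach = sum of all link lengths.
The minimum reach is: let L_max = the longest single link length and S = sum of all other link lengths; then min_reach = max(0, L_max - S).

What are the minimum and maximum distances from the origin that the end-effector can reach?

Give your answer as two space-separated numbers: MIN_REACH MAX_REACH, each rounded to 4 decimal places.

Answer: 0.0000 26.1000

Derivation:
Link lengths: [9.7, 5.5, 8.3, 2.6]
max_reach = 9.7 + 5.5 + 8.3 + 2.6 = 26.1
L_max = max([9.7, 5.5, 8.3, 2.6]) = 9.7
S (sum of others) = 26.1 - 9.7 = 16.4
min_reach = max(0, 9.7 - 16.4) = max(0, -6.7) = 0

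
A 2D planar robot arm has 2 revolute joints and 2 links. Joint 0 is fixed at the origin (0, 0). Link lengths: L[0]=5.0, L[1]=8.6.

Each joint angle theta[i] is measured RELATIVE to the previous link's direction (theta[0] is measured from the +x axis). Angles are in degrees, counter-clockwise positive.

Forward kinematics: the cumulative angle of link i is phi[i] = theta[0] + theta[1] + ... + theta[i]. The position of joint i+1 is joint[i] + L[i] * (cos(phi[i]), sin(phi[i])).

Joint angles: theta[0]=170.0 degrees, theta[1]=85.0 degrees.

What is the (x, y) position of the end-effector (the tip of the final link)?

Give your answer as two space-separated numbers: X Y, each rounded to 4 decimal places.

Answer: -7.1499 -7.4387

Derivation:
joint[0] = (0.0000, 0.0000)  (base)
link 0: phi[0] = 170 = 170 deg
  cos(170 deg) = -0.9848, sin(170 deg) = 0.1736
  joint[1] = (0.0000, 0.0000) + 5 * (-0.9848, 0.1736) = (0.0000 + -4.9240, 0.0000 + 0.8682) = (-4.9240, 0.8682)
link 1: phi[1] = 170 + 85 = 255 deg
  cos(255 deg) = -0.2588, sin(255 deg) = -0.9659
  joint[2] = (-4.9240, 0.8682) + 8.6 * (-0.2588, -0.9659) = (-4.9240 + -2.2258, 0.8682 + -8.3070) = (-7.1499, -7.4387)
End effector: (-7.1499, -7.4387)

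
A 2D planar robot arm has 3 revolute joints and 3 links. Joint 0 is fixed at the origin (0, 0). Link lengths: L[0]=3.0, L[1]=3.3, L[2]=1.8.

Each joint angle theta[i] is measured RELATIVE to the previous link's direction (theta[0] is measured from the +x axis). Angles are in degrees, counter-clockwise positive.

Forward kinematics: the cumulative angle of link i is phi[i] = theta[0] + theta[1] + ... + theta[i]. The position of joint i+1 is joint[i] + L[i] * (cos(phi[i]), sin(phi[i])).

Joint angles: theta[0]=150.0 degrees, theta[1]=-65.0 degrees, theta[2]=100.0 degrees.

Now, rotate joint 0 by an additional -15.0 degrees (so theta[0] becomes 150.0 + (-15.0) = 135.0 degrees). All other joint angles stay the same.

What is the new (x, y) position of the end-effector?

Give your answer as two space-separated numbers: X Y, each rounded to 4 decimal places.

Answer: -2.7653 5.5349

Derivation:
joint[0] = (0.0000, 0.0000)  (base)
link 0: phi[0] = 135 = 135 deg
  cos(135 deg) = -0.7071, sin(135 deg) = 0.7071
  joint[1] = (0.0000, 0.0000) + 3 * (-0.7071, 0.7071) = (0.0000 + -2.1213, 0.0000 + 2.1213) = (-2.1213, 2.1213)
link 1: phi[1] = 135 + -65 = 70 deg
  cos(70 deg) = 0.3420, sin(70 deg) = 0.9397
  joint[2] = (-2.1213, 2.1213) + 3.3 * (0.3420, 0.9397) = (-2.1213 + 1.1287, 2.1213 + 3.1010) = (-0.9927, 5.2223)
link 2: phi[2] = 135 + -65 + 100 = 170 deg
  cos(170 deg) = -0.9848, sin(170 deg) = 0.1736
  joint[3] = (-0.9927, 5.2223) + 1.8 * (-0.9848, 0.1736) = (-0.9927 + -1.7727, 5.2223 + 0.3126) = (-2.7653, 5.5349)
End effector: (-2.7653, 5.5349)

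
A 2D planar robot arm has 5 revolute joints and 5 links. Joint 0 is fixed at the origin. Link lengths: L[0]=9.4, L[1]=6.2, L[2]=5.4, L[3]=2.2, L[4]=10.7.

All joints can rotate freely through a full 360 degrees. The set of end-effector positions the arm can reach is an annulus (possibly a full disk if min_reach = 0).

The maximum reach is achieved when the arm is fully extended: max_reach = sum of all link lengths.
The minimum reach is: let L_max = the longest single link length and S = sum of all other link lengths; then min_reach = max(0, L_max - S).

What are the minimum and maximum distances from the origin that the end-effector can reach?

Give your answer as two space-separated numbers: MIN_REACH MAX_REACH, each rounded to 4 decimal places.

Answer: 0.0000 33.9000

Derivation:
Link lengths: [9.4, 6.2, 5.4, 2.2, 10.7]
max_reach = 9.4 + 6.2 + 5.4 + 2.2 + 10.7 = 33.9
L_max = max([9.4, 6.2, 5.4, 2.2, 10.7]) = 10.7
S (sum of others) = 33.9 - 10.7 = 23.2
min_reach = max(0, 10.7 - 23.2) = max(0, -12.5) = 0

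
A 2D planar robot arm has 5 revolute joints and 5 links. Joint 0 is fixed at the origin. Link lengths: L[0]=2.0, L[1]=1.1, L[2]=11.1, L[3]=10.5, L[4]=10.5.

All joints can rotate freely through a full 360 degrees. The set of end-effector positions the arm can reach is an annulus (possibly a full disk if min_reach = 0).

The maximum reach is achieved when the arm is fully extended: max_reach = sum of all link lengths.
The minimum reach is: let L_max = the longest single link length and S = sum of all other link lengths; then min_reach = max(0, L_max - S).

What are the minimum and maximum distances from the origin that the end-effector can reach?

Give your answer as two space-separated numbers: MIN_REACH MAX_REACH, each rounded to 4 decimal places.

Link lengths: [2.0, 1.1, 11.1, 10.5, 10.5]
max_reach = 2 + 1.1 + 11.1 + 10.5 + 10.5 = 35.2
L_max = max([2.0, 1.1, 11.1, 10.5, 10.5]) = 11.1
S (sum of others) = 35.2 - 11.1 = 24.1
min_reach = max(0, 11.1 - 24.1) = max(0, -13) = 0

Answer: 0.0000 35.2000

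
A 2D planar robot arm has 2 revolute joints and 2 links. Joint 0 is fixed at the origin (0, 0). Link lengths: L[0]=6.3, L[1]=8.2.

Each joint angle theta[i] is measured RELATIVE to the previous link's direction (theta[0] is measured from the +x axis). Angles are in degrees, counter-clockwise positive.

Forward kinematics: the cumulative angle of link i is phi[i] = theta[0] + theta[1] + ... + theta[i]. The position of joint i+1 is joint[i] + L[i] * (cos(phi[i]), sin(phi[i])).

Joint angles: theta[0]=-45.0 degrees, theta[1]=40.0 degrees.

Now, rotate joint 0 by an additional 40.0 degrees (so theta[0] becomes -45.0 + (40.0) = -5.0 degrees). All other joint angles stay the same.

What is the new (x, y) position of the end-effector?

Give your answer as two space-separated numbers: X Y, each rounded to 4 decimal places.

Answer: 12.9931 4.1542

Derivation:
joint[0] = (0.0000, 0.0000)  (base)
link 0: phi[0] = -5 = -5 deg
  cos(-5 deg) = 0.9962, sin(-5 deg) = -0.0872
  joint[1] = (0.0000, 0.0000) + 6.3 * (0.9962, -0.0872) = (0.0000 + 6.2760, 0.0000 + -0.5491) = (6.2760, -0.5491)
link 1: phi[1] = -5 + 40 = 35 deg
  cos(35 deg) = 0.8192, sin(35 deg) = 0.5736
  joint[2] = (6.2760, -0.5491) + 8.2 * (0.8192, 0.5736) = (6.2760 + 6.7170, -0.5491 + 4.7033) = (12.9931, 4.1542)
End effector: (12.9931, 4.1542)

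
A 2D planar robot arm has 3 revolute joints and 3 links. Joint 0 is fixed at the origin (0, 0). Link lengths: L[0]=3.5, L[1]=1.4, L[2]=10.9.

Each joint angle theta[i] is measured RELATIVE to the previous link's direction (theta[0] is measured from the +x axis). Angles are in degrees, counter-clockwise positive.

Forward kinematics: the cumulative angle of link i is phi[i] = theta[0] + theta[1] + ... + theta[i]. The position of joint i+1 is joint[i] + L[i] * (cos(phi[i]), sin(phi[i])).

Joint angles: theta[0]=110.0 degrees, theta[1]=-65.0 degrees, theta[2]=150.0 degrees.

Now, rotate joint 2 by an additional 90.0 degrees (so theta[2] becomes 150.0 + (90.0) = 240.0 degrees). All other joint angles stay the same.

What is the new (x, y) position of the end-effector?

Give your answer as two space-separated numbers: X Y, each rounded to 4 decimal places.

Answer: 2.6140 -6.2497

Derivation:
joint[0] = (0.0000, 0.0000)  (base)
link 0: phi[0] = 110 = 110 deg
  cos(110 deg) = -0.3420, sin(110 deg) = 0.9397
  joint[1] = (0.0000, 0.0000) + 3.5 * (-0.3420, 0.9397) = (0.0000 + -1.1971, 0.0000 + 3.2889) = (-1.1971, 3.2889)
link 1: phi[1] = 110 + -65 = 45 deg
  cos(45 deg) = 0.7071, sin(45 deg) = 0.7071
  joint[2] = (-1.1971, 3.2889) + 1.4 * (0.7071, 0.7071) = (-1.1971 + 0.9899, 3.2889 + 0.9899) = (-0.2071, 4.2789)
link 2: phi[2] = 110 + -65 + 240 = 285 deg
  cos(285 deg) = 0.2588, sin(285 deg) = -0.9659
  joint[3] = (-0.2071, 4.2789) + 10.9 * (0.2588, -0.9659) = (-0.2071 + 2.8211, 4.2789 + -10.5286) = (2.6140, -6.2497)
End effector: (2.6140, -6.2497)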